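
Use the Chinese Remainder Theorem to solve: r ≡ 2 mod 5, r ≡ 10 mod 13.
M = 5 × 13 = 65. M₁ = 13, y₁ ≡ 2 mod 5. M₂ = 5, y₂ ≡ 8 mod 13. r = 2×13×2 + 10×5×8 ≡ 62 mod 65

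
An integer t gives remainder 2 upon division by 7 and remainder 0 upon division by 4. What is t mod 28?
M = 7 × 4 = 28. M₁ = 4, y₁ ≡ 2 mod 7. M₂ = 7, y₂ ≡ 3 mod 4. t = 2×4×2 + 0×7×3 ≡ 16 mod 28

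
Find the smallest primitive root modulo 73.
g = 5. Powers: [5, 25, 52, 41, 59, 3, 15, 2, 10, 50, ...] generates all 72 non-zero residues.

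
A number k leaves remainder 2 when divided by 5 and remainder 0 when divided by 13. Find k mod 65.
M = 5 × 13 = 65. M₁ = 13, y₁ ≡ 2 mod 5. M₂ = 5, y₂ ≡ 8 mod 13. k = 2×13×2 + 0×5×8 ≡ 52 mod 65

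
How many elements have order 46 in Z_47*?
Number of primitive roots mod 47 = φ(p-1) = φ(46) = 22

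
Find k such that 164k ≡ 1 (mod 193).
Since 193 is prime, by Fermat 164^(-1) ≡ 164^{191} ≡ 173 (mod 193). Verify: 164 × 173 = 28372 ≡ 1 (mod 193)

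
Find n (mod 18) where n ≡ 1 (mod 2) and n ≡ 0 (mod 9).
M = 2 × 9 = 18. M₁ = 9, y₁ ≡ 1 (mod 2). M₂ = 2, y₂ ≡ 5 (mod 9). n = 1×9×1 + 0×2×5 ≡ 9 (mod 18)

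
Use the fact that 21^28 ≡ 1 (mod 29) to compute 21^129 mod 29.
By Fermat: 21^{28} ≡ 1 (mod 29). 129 = 4×28 + 17. So 21^{129} ≡ 21^{17} ≡ 19 (mod 29)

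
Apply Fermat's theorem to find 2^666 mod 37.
By Fermat: 2^{36} ≡ 1 mod 37. 666 ≡ 18 mod 36. So 2^{666} ≡ 2^{18} ≡ 36 mod 37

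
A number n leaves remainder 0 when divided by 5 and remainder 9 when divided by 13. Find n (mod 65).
M = 5 × 13 = 65. M₁ = 13, y₁ ≡ 2 (mod 5). M₂ = 5, y₂ ≡ 8 (mod 13). n = 0×13×2 + 9×5×8 ≡ 35 (mod 65)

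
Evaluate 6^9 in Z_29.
By repeated squaring (mod 29): 6^{1}≡6, 6^{2}≡7, 6^{4}≡20, 6^{8}≡23. Then 6^{9} = 6^{8+1} ≡ 23 × 6 ≡ 22 (mod 29)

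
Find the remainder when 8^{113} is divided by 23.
By Fermat: 8^{22} ≡ 1 (mod 23). 113 = 5×22 + 3. So 8^{113} ≡ 8^{3} ≡ 6 (mod 23)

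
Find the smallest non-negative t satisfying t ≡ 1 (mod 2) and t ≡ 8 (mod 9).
M = 2 × 9 = 18. M₁ = 9, y₁ ≡ 1 (mod 2). M₂ = 2, y₂ ≡ 5 (mod 9). t = 1×9×1 + 8×2×5 ≡ 17 (mod 18)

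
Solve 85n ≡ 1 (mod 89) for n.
Since 89 is prime, by Fermat 85^(-1) ≡ 85^{87} ≡ 22 (mod 89). Verify: 85 × 22 = 1870 ≡ 1 (mod 89)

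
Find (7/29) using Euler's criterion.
(7/29) = 7^{14} mod 29 = 1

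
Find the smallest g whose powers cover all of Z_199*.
g = 3. For each prime q|198: 3^{99}≡198, 3^{66}≡106, 3^{18}≡125, none ≡ 1, so ord_199(3) = 198 and 3 is a primitive root.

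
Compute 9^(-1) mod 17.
Since 17 is prime, by Fermat 9^(-1) ≡ 9^{15} ≡ 2 mod 17. Verify: 9 × 2 = 18 ≡ 1 mod 17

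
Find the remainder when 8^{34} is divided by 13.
By Fermat: 8^{12} ≡ 1 (mod 13). 34 = 2×12 + 10. So 8^{34} ≡ 8^{10} ≡ 12 (mod 13)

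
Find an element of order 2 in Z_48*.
7 has order 2 mod 48 since 7^{2} ≡ 1 mod 48 and no smaller power works.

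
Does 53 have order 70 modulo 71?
ord_71(53) divides 70. For each prime q|70: 53^{35}≡70, 53^{14}≡57, 53^{10}≡37, none ≡ 1. So 53 has order 70 and is a primitive root mod 71.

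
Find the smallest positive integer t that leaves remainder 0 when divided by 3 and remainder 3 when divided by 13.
M = 3 × 13 = 39. M₁ = 13, y₁ ≡ 1 mod 3. M₂ = 3, y₂ ≡ 9 mod 13. t = 0×13×1 + 3×3×9 ≡ 3 mod 39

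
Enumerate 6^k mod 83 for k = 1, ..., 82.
6^1, 6^2, ..., 6^{82} mod 83: [6, 36, 50, 51, 57, 10, 60, 28, 2, 12, 72, 17, 19, 31, 20, 37, 56, 4, 24, 61, 34, 38, 62, 40, 74, 29, 8, 48, 39, 68, 76, 41, 80, 65, 58, 16, 13, 78, 53, 69, 82, 77, 47, 33, 32, 26, 73, 23, 55, 81, 71, 11, 66, 64, 52, 63, 46, 27, 79, 59, 22, 49, 45, 21, 43, 9, 54, 75, 35, 44, 15, 7, 42, 3, 18, 25, 67, 70, 5, 30, 14, 1]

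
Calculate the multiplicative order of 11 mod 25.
Powers of 11 mod 25: 11^1≡11, 11^2≡21, 11^3≡6, 11^4≡16, 11^5≡1. Order = 5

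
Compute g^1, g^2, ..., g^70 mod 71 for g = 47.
47^1, 47^2, ..., 47^{70} mod 71: [47, 8, 21, 64, 26, 15, 66, 49, 31, 37, 35, 12, 67, 25, 39, 58, 28, 38, 11, 20, 17, 18, 65, 2, 23, 16, 42, 57, 52, 30, 61, 27, 62, 3, 70, 24, 63, 50, 7, 45, 56, 5, 22, 40, 34, 36, 59, 4, 46, 32, 13, 43, 33, 60, 51, 54, 53, 6, 69, 48, 55, 29, 14, 19, 41, 10, 44, 9, 68, 1]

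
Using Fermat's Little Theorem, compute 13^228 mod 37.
By Fermat: 13^{36} ≡ 1 (mod 37). 228 ≡ 12 (mod 36). So 13^{228} ≡ 13^{12} ≡ 10 (mod 37)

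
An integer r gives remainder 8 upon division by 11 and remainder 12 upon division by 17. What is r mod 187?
M = 11 × 17 = 187. M₁ = 17, y₁ ≡ 2 mod 11. M₂ = 11, y₂ ≡ 14 mod 17. r = 8×17×2 + 12×11×14 ≡ 63 mod 187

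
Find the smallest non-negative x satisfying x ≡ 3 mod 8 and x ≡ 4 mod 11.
M = 8 × 11 = 88. M₁ = 11, y₁ ≡ 3 mod 8. M₂ = 8, y₂ ≡ 7 mod 11. x = 3×11×3 + 4×8×7 ≡ 59 mod 88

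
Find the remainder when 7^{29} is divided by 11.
By Fermat: 7^{10} ≡ 1 mod 11. 29 = 2×10 + 9. So 7^{29} ≡ 7^{9} ≡ 8 mod 11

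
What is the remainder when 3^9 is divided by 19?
By repeated squaring mod 19: 3^{1}≡3, 3^{2}≡9, 3^{4}≡5, 3^{8}≡6. Then 3^{9} = 3^{8+1} ≡ 6 × 3 ≡ 18 mod 19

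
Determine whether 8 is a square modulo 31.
By Euler's criterion: 8^{15} ≡ 1 (mod 31). Since this equals 1, 8 is a QR.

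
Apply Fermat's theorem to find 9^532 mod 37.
By Fermat: 9^{36} ≡ 1 mod 37. 532 ≡ 28 mod 36. So 9^{532} ≡ 9^{28} ≡ 9 mod 37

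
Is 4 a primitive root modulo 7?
4^{3} ≡ 1 mod 7 and 3 < 6, so ord_7(4) = 3 ≠ 6 and 4 is not a primitive root.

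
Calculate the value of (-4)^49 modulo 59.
By repeated squaring mod 59: (-4)^{1}≡55, (-4)^{2}≡16, (-4)^{4}≡20, (-4)^{8}≡46, (-4)^{16}≡51, (-4)^{32}≡5. Then (-4)^{49} = (-4)^{32+16+1} ≡ 5 × 51 × 55 ≡ 42 mod 59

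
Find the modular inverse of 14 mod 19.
Since 19 is prime, by Fermat 14^(-1) ≡ 14^{17} ≡ 15 (mod 19). Verify: 14 × 15 = 210 ≡ 1 (mod 19)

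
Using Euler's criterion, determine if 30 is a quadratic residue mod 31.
By Euler's criterion: 30^{15} ≡ 30 mod 31. Since this equals -1 (≡ 30), 30 is not a QR.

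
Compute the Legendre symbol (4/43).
(4/43) = 4^{21} mod 43 = 1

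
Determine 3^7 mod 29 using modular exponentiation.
By repeated squaring mod 29: 3^{1}≡3, 3^{2}≡9, 3^{4}≡23. Then 3^{7} = 3^{4+2+1} ≡ 23 × 9 × 3 ≡ 12 mod 29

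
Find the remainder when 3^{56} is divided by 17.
By Fermat: 3^{16} ≡ 1 mod 17. 56 = 3×16 + 8. So 3^{56} ≡ 3^{8} ≡ 16 mod 17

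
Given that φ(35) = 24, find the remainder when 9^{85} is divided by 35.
By Euler: 9^{24} ≡ 1 (mod 35) since gcd(9, 35) = 1. 85 = 3×24 + 13. So 9^{85} ≡ 9^{13} ≡ 9 (mod 35)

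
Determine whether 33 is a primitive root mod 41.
33^{20} ≡ 1 mod 41 and 20 < 40, so ord_41(33) = 20 ≠ 40 and 33 is not a primitive root.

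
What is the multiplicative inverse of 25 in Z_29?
Since 29 is prime, by Fermat 25^(-1) ≡ 25^{27} ≡ 7 mod 29. Verify: 25 × 7 = 175 ≡ 1 mod 29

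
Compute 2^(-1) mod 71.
Since 71 is prime, by Fermat 2^(-1) ≡ 2^{69} ≡ 36 mod 71. Verify: 2 × 36 = 72 ≡ 1 mod 71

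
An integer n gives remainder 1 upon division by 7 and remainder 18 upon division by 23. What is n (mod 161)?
M = 7 × 23 = 161. M₁ = 23, y₁ ≡ 4 (mod 7). M₂ = 7, y₂ ≡ 10 (mod 23). n = 1×23×4 + 18×7×10 ≡ 64 (mod 161)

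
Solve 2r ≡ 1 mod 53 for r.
Since 53 is prime, by Fermat 2^(-1) ≡ 2^{51} ≡ 27 mod 53. Verify: 2 × 27 = 54 ≡ 1 mod 53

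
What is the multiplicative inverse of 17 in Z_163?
Since 163 is prime, by Fermat 17^(-1) ≡ 17^{161} ≡ 48 mod 163. Verify: 17 × 48 = 816 ≡ 1 mod 163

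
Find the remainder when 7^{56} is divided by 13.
By Fermat: 7^{12} ≡ 1 mod 13. 56 = 4×12 + 8. So 7^{56} ≡ 7^{8} ≡ 3 mod 13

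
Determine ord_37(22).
Powers of 22 mod 37: 22^1≡22, 22^2≡3, 22^3≡29, 22^4≡9, 22^5≡13, 22^6≡27, 22^7≡2, 22^8≡7, 22^9≡6, 22^10≡21, 22^11≡18, 22^12≡26, 22^13≡17, 22^14≡4, 22^15≡14, 22^16≡12, 22^17≡5, 22^18≡36, 22^19≡15, 22^20≡34, 22^21≡8, 22^22≡28, 22^23≡24, 22^24≡10, 22^25≡35, 22^26≡30, 22^27≡31, 22^28≡16, 22^29≡19, 22^30≡11, 22^31≡20, 22^32≡33, 22^33≡23, 22^34≡25, 22^35≡32, 22^36≡1. Order = 36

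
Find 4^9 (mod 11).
By repeated squaring (mod 11): 4^{1}≡4, 4^{2}≡5, 4^{4}≡3, 4^{8}≡9. Then 4^{9} = 4^{8+1} ≡ 9 × 4 ≡ 3 (mod 11)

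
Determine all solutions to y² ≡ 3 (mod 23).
The square roots of 3 mod 23 are 16 and 7. Verify: 16² = 256 ≡ 3 (mod 23)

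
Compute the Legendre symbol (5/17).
(5/17) = 5^{8} mod 17 = -1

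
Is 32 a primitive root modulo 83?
ord_83(32) divides 82. For each prime q|82: 32^{41}≡82, 32^{2}≡28, none ≡ 1. So 32 has order 82 and is a primitive root mod 83.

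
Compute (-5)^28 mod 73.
By repeated squaring mod 73: (-5)^{1}≡68, (-5)^{2}≡25, (-5)^{4}≡41, (-5)^{8}≡2, (-5)^{16}≡4. Then (-5)^{28} = (-5)^{16+8+4} ≡ 4 × 2 × 41 ≡ 36 mod 73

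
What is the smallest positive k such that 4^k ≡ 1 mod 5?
Powers of 4 mod 5: 4^1≡4, 4^2≡1. So the order of 4 is 2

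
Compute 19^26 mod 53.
By repeated squaring mod 53: 19^{1}≡19, 19^{2}≡43, 19^{4}≡47, 19^{8}≡36, 19^{16}≡24. Then 19^{26} = 19^{16+8+2} ≡ 24 × 36 × 43 ≡ 52 mod 53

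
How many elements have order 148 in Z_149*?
Number of primitive roots mod 149 = φ(p-1) = φ(148) = 72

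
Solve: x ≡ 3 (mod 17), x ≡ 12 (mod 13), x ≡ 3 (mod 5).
M = 17 × 13 × 5 = 1105. M₁ = 65, y₁ ≡ 11 (mod 17). M₂ = 85, y₂ ≡ 2 (mod 13). M₃ = 221, y₃ ≡ 1 (mod 5). x = 3×65×11 + 12×85×2 + 3×221×1 ≡ 428 (mod 1105)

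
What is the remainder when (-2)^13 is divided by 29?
By repeated squaring (mod 29): (-2)^{1}≡27, (-2)^{2}≡4, (-2)^{4}≡16, (-2)^{8}≡24. Then (-2)^{13} = (-2)^{8+4+1} ≡ 24 × 16 × 27 ≡ 15 (mod 29)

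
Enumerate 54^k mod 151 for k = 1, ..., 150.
54^1, 54^2, ..., 54^{150} mod 151: [54, 47, 122, 95, 147, 86, 114, 116, 73, 16, 109, 148, 140, 10, 87, 17, 12, 44, 111, 105, 83, 103, 126, 9, 33, 121, 41, 100, 115, 19, 120, 138, 53, 144, 75, 124, 52, 90, 28, 2, 108, 94, 93, 39, 143, 21, 77, 81, 146, 32, 67, 145, 129, 20, 23, 34, 24, 88, 71, 59, 15, 55, 101, 18, 66, 91, 82, 49, 79, 38, 89, 125, 106, 137, 150, 97, 104, 29, 56, 4, 65, 37, 35, 78, 135, 42, 3, 11, 141, 64, 134, 139, 107, 40, 46, 68, 48, 25, 142, 118, 30, 110, 51, 36, 132, 31, 13, 98, 7, 76, 27, 99, 61, 123, 149, 43, 57, 58, 112, 8, 130, 74, 70, 5, 119, 84, 6, 22, 131, 128, 117, 127, 63, 80, 92, 136, 96, 50, 133, 85, 60, 69, 102, 72, 113, 62, 26, 45, 14, 1]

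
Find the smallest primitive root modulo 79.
g = 3. For each prime q|78: 3^{39}≡78, 3^{26}≡23, 3^{6}≡18, none ≡ 1, so ord_79(3) = 78 and 3 is a primitive root.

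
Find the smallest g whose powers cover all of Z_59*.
g = 2. Powers: [2, 4, 8, 16, 32, 5, 10, 20, 40, 21, ...] generates all 58 non-zero residues.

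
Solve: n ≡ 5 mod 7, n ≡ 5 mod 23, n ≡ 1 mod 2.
M = 7 × 23 × 2 = 322. M₁ = 46, y₁ ≡ 2 mod 7. M₂ = 14, y₂ ≡ 5 mod 23. M₃ = 161, y₃ ≡ 1 mod 2. n = 5×46×2 + 5×14×5 + 1×161×1 ≡ 5 mod 322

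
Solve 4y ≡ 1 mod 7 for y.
Since 7 is prime, by Fermat 4^(-1) ≡ 4^{5} ≡ 2 mod 7. Verify: 4 × 2 = 8 ≡ 1 mod 7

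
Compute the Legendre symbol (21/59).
(21/59) = 21^{29} mod 59 = 1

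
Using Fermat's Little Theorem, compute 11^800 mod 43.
By Fermat: 11^{42} ≡ 1 (mod 43). 800 ≡ 2 (mod 42). So 11^{800} ≡ 11^{2} ≡ 35 (mod 43)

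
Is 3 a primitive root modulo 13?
3^{3} ≡ 1 mod 13 and 3 < 12, so ord_13(3) = 3 ≠ 12 and 3 is not a primitive root.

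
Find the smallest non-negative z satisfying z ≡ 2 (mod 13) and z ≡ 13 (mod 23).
M = 13 × 23 = 299. M₁ = 23, y₁ ≡ 4 (mod 13). M₂ = 13, y₂ ≡ 16 (mod 23). z = 2×23×4 + 13×13×16 ≡ 197 (mod 299)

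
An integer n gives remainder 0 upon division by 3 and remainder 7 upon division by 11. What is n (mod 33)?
M = 3 × 11 = 33. M₁ = 11, y₁ ≡ 2 (mod 3). M₂ = 3, y₂ ≡ 4 (mod 11). n = 0×11×2 + 7×3×4 ≡ 18 (mod 33)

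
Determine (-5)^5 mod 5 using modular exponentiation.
By repeated squaring (mod 5): (-5)^{1}≡0, (-5)^{2}≡0, (-5)^{4}≡0. Then (-5)^{5} = (-5)^{4+1} ≡ 0 × 0 ≡ 0 (mod 5)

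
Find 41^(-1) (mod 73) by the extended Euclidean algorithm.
Extended GCD: 41(-16) + 73(9) = 1. So 41^(-1) ≡ -16 ≡ 57 (mod 73). Verify: 41 × 57 = 2337 ≡ 1 (mod 73)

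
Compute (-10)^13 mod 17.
By repeated squaring (mod 17): (-10)^{1}≡7, (-10)^{2}≡15, (-10)^{4}≡4, (-10)^{8}≡16. Then (-10)^{13} = (-10)^{8+4+1} ≡ 16 × 4 × 7 ≡ 6 (mod 17)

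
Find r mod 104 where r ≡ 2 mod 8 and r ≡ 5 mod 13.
M = 8 × 13 = 104. M₁ = 13, y₁ ≡ 5 mod 8. M₂ = 8, y₂ ≡ 5 mod 13. r = 2×13×5 + 5×8×5 ≡ 18 mod 104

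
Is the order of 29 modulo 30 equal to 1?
Powers of 29 mod 30: 29^1≡29, 29^2≡1. 29^1≡29≢1, so ord ≠ 1. No, the actual order is 2.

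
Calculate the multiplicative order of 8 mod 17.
Powers of 8 mod 17: 8^1≡8, 8^2≡13, 8^3≡2, 8^4≡16, 8^5≡9, 8^6≡4, 8^7≡15, 8^8≡1. ord_17(8) = 8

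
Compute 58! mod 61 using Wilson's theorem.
(60)! = (58)! × (59) × (60) ≡ -1 mod 61. So (58)! ≡ -1 × [(60)(59)]^(-1) ≡ 30 mod 61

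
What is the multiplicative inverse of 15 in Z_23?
Since 23 is prime, by Fermat 15^(-1) ≡ 15^{21} ≡ 20 (mod 23). Verify: 15 × 20 = 300 ≡ 1 (mod 23)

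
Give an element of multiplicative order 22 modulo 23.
5 has order 22 mod 23 since 5^{22} ≡ 1 (mod 23) and no smaller power works.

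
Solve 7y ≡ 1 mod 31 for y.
Since 31 is prime, by Fermat 7^(-1) ≡ 7^{29} ≡ 9 mod 31. Verify: 7 × 9 = 63 ≡ 1 mod 31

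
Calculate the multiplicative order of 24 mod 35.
Powers of 24 mod 35: 24^1≡24, 24^2≡16, 24^3≡34, 24^4≡11, 24^5≡19, 24^6≡1. ord_35(24) = 6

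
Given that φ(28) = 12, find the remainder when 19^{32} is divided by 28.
By Euler: 19^{12} ≡ 1 (mod 28) since gcd(19, 28) = 1. 32 = 2×12 + 8. So 19^{32} ≡ 19^{8} ≡ 25 (mod 28)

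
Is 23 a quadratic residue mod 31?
By Euler's criterion: 23^{15} ≡ 30 (mod 31). Since this equals -1 (≡ 30), 23 is not a QR.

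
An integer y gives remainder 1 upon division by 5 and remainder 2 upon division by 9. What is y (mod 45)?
M = 5 × 9 = 45. M₁ = 9, y₁ ≡ 4 (mod 5). M₂ = 5, y₂ ≡ 2 (mod 9). y = 1×9×4 + 2×5×2 ≡ 11 (mod 45)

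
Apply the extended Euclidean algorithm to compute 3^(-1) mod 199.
Extended GCD: 3(-66) + 199(1) = 1. So 3^(-1) ≡ -66 ≡ 133 mod 199. Verify: 3 × 133 = 399 ≡ 1 mod 199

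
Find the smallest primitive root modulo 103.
g = 5. For each prime q|102: 5^{51}≡102, 5^{34}≡56, 5^{6}≡72, none ≡ 1, so ord_103(5) = 102 and 5 is a primitive root.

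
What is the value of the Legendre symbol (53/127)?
(53/127) = 53^{63} mod 127 = -1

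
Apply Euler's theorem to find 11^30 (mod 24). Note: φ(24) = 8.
By Euler: 11^{8} ≡ 1 (mod 24) since gcd(11, 24) = 1. 30 = 3×8 + 6. So 11^{30} ≡ 11^{6} ≡ 1 (mod 24)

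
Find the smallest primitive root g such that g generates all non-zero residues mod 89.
g = 3. For each prime q|88: 3^{44}≡88, 3^{8}≡64, none ≡ 1, so ord_89(3) = 88 and 3 is a primitive root.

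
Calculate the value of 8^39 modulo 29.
Using Fermat: 8^{28} ≡ 1 (mod 29). 39 ≡ 11 (mod 28). So 8^{39} ≡ 8^{11} ≡ 3 (mod 29)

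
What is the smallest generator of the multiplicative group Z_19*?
g = 2. For each prime q|18: 2^{9}≡18, 2^{6}≡7, none ≡ 1, so ord_19(2) = 18 and 2 is a primitive root.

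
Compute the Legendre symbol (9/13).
(9/13) = 9^{6} mod 13 = 1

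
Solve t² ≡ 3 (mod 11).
The square roots of 3 mod 11 are 5 and 6. Verify: 5² = 25 ≡ 3 (mod 11)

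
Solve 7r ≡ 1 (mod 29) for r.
Since 29 is prime, by Fermat 7^(-1) ≡ 7^{27} ≡ 25 (mod 29). Verify: 7 × 25 = 175 ≡ 1 (mod 29)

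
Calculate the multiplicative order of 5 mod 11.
Powers of 5 mod 11: 5^1≡5, 5^2≡3, 5^3≡4, 5^4≡9, 5^5≡1. Order = 5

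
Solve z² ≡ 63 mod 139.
The square roots of 63 mod 139 are 52 and 87. Verify: 52² = 2704 ≡ 63 mod 139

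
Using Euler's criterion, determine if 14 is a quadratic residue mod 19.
By Euler's criterion: 14^{9} ≡ 18 mod 19. Since this equals -1 (≡ 18), 14 is not a QR.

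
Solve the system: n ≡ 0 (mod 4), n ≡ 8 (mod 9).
M = 4 × 9 = 36. M₁ = 9, y₁ ≡ 1 (mod 4). M₂ = 4, y₂ ≡ 7 (mod 9). n = 0×9×1 + 8×4×7 ≡ 8 (mod 36)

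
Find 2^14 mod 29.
By repeated squaring mod 29: 2^{1}≡2, 2^{2}≡4, 2^{4}≡16, 2^{8}≡24. Then 2^{14} = 2^{8+4+2} ≡ 24 × 16 × 4 ≡ 28 mod 29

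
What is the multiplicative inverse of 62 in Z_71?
Since 71 is prime, by Fermat 62^(-1) ≡ 62^{69} ≡ 63 mod 71. Verify: 62 × 63 = 3906 ≡ 1 mod 71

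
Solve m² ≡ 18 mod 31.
The square roots of 18 mod 31 are 7 and 24. Verify: 7² = 49 ≡ 18 mod 31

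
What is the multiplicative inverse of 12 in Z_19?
Since 19 is prime, by Fermat 12^(-1) ≡ 12^{17} ≡ 8 mod 19. Verify: 12 × 8 = 96 ≡ 1 mod 19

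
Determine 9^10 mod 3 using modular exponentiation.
By repeated squaring (mod 3): 9^{1}≡0, 9^{2}≡0, 9^{4}≡0, 9^{8}≡0. Then 9^{10} = 9^{8+2} ≡ 0 × 0 ≡ 0 (mod 3)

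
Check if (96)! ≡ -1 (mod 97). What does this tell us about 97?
(96)! mod 97 = 96. Since this equals -1 (mod 97), Wilson confirms 97 is prime.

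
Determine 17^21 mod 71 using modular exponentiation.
By repeated squaring mod 71: 17^{1}≡17, 17^{2}≡5, 17^{4}≡25, 17^{8}≡57, 17^{16}≡54. Then 17^{21} = 17^{16+4+1} ≡ 54 × 25 × 17 ≡ 17 mod 71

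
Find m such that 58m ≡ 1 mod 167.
Since 167 is prime, by Fermat 58^(-1) ≡ 58^{165} ≡ 72 mod 167. Verify: 58 × 72 = 4176 ≡ 1 mod 167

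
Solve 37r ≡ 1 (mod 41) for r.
Since 41 is prime, by Fermat 37^(-1) ≡ 37^{39} ≡ 10 (mod 41). Verify: 37 × 10 = 370 ≡ 1 (mod 41)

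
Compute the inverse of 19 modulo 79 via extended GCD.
Extended GCD: 19(25) + 79(-6) = 1. So 19^(-1) ≡ 25 mod 79. Verify: 19 × 25 = 475 ≡ 1 mod 79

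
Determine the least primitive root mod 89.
g = 3. Powers: [3, 9, 27, 81, 65, 17, 51, ...] generates all 88 non-zero residues.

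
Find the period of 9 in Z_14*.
Powers of 9 mod 14: 9^1≡9, 9^2≡11, 9^3≡1. So the order of 9 is 3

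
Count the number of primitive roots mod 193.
A prime p has φ(p-1) primitive roots; here φ(192) = 64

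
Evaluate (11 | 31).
(11/31) = 11^{15} mod 31 = -1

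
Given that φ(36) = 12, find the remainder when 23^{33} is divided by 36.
By Euler: 23^{12} ≡ 1 (mod 36) since gcd(23, 36) = 1. 33 = 2×12 + 9. So 23^{33} ≡ 23^{9} ≡ 35 (mod 36)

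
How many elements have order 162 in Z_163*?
There are φ(163-1) = φ(162) = 54 primitive roots modulo 163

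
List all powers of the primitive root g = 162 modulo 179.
162^1, 162^2, ..., 162^{178} mod 179: [162, 110, 99, 107, 150, 135, 32, 172, 119, 125, 23, 146, 24, 129, 134, 49, 62, 20, 18, 52, 11, 171, 136, 15, 103, 39, 53, 173, 102, 56, 122, 74, 174, 85, 166, 42, 2, 145, 41, 19, 35, 121, 91, 64, 165, 59, 71, 46, 113, 48, 79, 89, 98, 124, 40, 36, 104, 22, 163, 93, 30, 27, 78, 106, 167, 25, 112, 65, 148, 169, 170, 153, 84, 4, 111, 82, 38, 70, 63, 3, 128, 151, 118, 142, 92, 47, 96, 158, 178, 17, 69, 80, 72, 29, 44, 147, 7, 60, 54, 156, 33, 155, 50, 45, 130, 117, 159, 161, 127, 168, 8, 43, 164, 76, 140, 126, 6, 77, 123, 57, 105, 5, 94, 13, 137, 177, 34, 138, 160, 144, 58, 88, 115, 14, 120, 108, 133, 66, 131, 100, 90, 81, 55, 139, 143, 75, 157, 16, 86, 149, 152, 101, 73, 12, 154, 67, 114, 31, 10, 9, 26, 95, 175, 68, 97, 141, 109, 116, 176, 51, 28, 61, 37, 87, 132, 83, 21, 1]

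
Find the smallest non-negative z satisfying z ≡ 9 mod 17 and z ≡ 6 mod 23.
M = 17 × 23 = 391. M₁ = 23, y₁ ≡ 3 mod 17. M₂ = 17, y₂ ≡ 19 mod 23. z = 9×23×3 + 6×17×19 ≡ 213 mod 391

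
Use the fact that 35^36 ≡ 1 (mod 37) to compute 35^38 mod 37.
By Fermat: 35^{36} ≡ 1 (mod 37). So 35^{38} = 35^{36} · 35^{2} ≡ 35^{2} ≡ 4 (mod 37)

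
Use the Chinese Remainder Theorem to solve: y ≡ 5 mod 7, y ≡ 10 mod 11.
M = 7 × 11 = 77. M₁ = 11, y₁ ≡ 2 mod 7. M₂ = 7, y₂ ≡ 8 mod 11. y = 5×11×2 + 10×7×8 ≡ 54 mod 77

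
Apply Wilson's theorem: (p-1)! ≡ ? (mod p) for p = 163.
By Wilson's theorem, (162)! ≡ -1 ≡ 162 (mod 163)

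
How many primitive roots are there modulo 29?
A prime p has φ(p-1) primitive roots; here φ(28) = 12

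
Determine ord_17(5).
Powers of 5 mod 17: 5^1≡5, 5^2≡8, 5^3≡6, 5^4≡13, 5^5≡14, 5^6≡2, 5^7≡10, 5^8≡16, 5^9≡12, 5^10≡9, 5^11≡11, 5^12≡4, 5^13≡3, 5^14≡15, 5^15≡7, 5^16≡1. ord_17(5) = 16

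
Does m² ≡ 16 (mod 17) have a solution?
By Euler's criterion: 16^{8} ≡ 1 (mod 17). Since this equals 1, 16 is a QR.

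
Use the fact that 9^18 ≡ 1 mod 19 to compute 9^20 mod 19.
By Fermat: 9^{18} ≡ 1 mod 19. So 9^{20} = 9^{18} · 9^{2} ≡ 9^{2} ≡ 5 mod 19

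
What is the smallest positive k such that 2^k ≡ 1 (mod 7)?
Powers of 2 mod 7: 2^1≡2, 2^2≡4, 2^3≡1. Order = 3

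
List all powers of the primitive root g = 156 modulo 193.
156^1, 156^2, ..., 156^{192} mod 193: [156, 18, 106, 131, 171, 42, 183, 177, 13, 98, 41, 27, 159, 100, 160, 63, 178, 169, 116, 147, 158, 137, 142, 150, 47, 191, 74, 157, 174, 124, 44, 109, 20, 32, 167, 190, 111, 139, 68, 186, 66, 67, 30, 48, 154, 92, 70, 112, 102, 86, 99, 4, 45, 72, 38, 138, 105, 168, 153, 129, 52, 6, 164, 108, 57, 14, 61, 59, 133, 97, 78, 9, 53, 162, 182, 21, 188, 185, 103, 49, 117, 110, 176, 50, 80, 128, 89, 181, 58, 170, 79, 165, 71, 75, 120, 192, 37, 175, 87, 62, 22, 151, 10, 16, 180, 95, 152, 166, 34, 93, 33, 130, 15, 24, 77, 46, 35, 56, 51, 43, 146, 2, 119, 36, 19, 69, 149, 84, 173, 161, 26, 3, 82, 54, 125, 7, 127, 126, 163, 145, 39, 101, 123, 81, 91, 107, 94, 189, 148, 121, 155, 55, 88, 25, 40, 64, 141, 187, 29, 85, 136, 179, 132, 134, 60, 96, 115, 184, 140, 31, 11, 172, 5, 8, 90, 144, 76, 83, 17, 143, 113, 65, 104, 12, 135, 23, 114, 28, 122, 118, 73, 1]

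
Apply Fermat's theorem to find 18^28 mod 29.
By Fermat's Little Theorem, 18^{28} ≡ 1 mod 29 since 29 is prime and gcd(18, 29) = 1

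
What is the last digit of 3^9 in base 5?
Using Fermat: 3^{4} ≡ 1 (mod 5). 9 ≡ 1 (mod 4). So 3^{9} ≡ 3^{1} ≡ 3 (mod 5)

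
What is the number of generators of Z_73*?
Number of primitive roots mod 73 = φ(p-1) = φ(72) = 24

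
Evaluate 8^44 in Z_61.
By repeated squaring mod 61: 8^{1}≡8, 8^{2}≡3, 8^{4}≡9, 8^{8}≡20, 8^{16}≡34, 8^{32}≡58. Then 8^{44} = 8^{32+8+4} ≡ 58 × 20 × 9 ≡ 9 mod 61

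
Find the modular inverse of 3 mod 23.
Since 23 is prime, by Fermat 3^(-1) ≡ 3^{21} ≡ 8 (mod 23). Verify: 3 × 8 = 24 ≡ 1 (mod 23)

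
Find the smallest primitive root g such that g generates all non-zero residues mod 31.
g = 3. For each prime q|30: 3^{15}≡30, 3^{10}≡25, 3^{6}≡16, none ≡ 1, so ord_31(3) = 30 and 3 is a primitive root.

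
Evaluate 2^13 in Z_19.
By repeated squaring (mod 19): 2^{1}≡2, 2^{2}≡4, 2^{4}≡16, 2^{8}≡9. Then 2^{13} = 2^{8+4+1} ≡ 9 × 16 × 2 ≡ 3 (mod 19)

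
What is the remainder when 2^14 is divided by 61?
By repeated squaring (mod 61): 2^{1}≡2, 2^{2}≡4, 2^{4}≡16, 2^{8}≡12. Then 2^{14} = 2^{8+4+2} ≡ 12 × 16 × 4 ≡ 36 (mod 61)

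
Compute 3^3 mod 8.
3^{3} = 27 ≡ 3 (mod 8)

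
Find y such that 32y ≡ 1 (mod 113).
Since 113 is prime, by Fermat 32^(-1) ≡ 32^{111} ≡ 53 (mod 113). Verify: 32 × 53 = 1696 ≡ 1 (mod 113)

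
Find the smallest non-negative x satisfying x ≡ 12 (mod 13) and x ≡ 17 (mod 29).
M = 13 × 29 = 377. M₁ = 29, y₁ ≡ 9 (mod 13). M₂ = 13, y₂ ≡ 9 (mod 29). x = 12×29×9 + 17×13×9 ≡ 220 (mod 377)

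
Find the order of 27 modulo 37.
Powers of 27 mod 37: 27^1≡27, 27^2≡26, 27^3≡36, 27^4≡10, 27^5≡11, 27^6≡1. ord_37(27) = 6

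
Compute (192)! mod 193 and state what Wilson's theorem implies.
(192)! mod 193 = 192. Since this equals -1 mod 193, Wilson confirms 193 is prime.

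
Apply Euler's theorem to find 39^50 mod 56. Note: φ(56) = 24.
By Euler: 39^{24} ≡ 1 mod 56 since gcd(39, 56) = 1. 50 = 2×24 + 2. So 39^{50} ≡ 39^{2} ≡ 9 mod 56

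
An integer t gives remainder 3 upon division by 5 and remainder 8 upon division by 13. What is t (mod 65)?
M = 5 × 13 = 65. M₁ = 13, y₁ ≡ 2 (mod 5). M₂ = 5, y₂ ≡ 8 (mod 13). t = 3×13×2 + 8×5×8 ≡ 8 (mod 65)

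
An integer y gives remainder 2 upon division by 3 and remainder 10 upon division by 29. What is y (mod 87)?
M = 3 × 29 = 87. M₁ = 29, y₁ ≡ 2 (mod 3). M₂ = 3, y₂ ≡ 10 (mod 29). y = 2×29×2 + 10×3×10 ≡ 68 (mod 87)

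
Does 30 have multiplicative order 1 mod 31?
Powers of 30 mod 31: 30^1≡30, 30^2≡1. 30^1≡30≢1, so ord ≠ 1. No, the actual order is 2.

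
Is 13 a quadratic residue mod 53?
By Euler's criterion: 13^{26} ≡ 1 mod 53. Since this equals 1, 13 is a QR.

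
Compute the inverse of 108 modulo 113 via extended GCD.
Extended GCD: 108(45) + 113(-43) = 1. So 108^(-1) ≡ 45 (mod 113). Verify: 108 × 45 = 4860 ≡ 1 (mod 113)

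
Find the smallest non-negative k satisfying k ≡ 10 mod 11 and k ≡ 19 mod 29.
M = 11 × 29 = 319. M₁ = 29, y₁ ≡ 8 mod 11. M₂ = 11, y₂ ≡ 8 mod 29. k = 10×29×8 + 19×11×8 ≡ 164 mod 319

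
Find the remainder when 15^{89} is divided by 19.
By Fermat: 15^{18} ≡ 1 mod 19. 89 = 4×18 + 17. So 15^{89} ≡ 15^{17} ≡ 14 mod 19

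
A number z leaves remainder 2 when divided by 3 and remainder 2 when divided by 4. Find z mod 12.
M = 3 × 4 = 12. M₁ = 4, y₁ ≡ 1 mod 3. M₂ = 3, y₂ ≡ 3 mod 4. z = 2×4×1 + 2×3×3 ≡ 2 mod 12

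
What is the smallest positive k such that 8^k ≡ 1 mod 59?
Powers of 8 mod 59: 8^1≡8, 8^2≡5, 8^3≡40, 8^4≡25, 8^5≡23, 8^6≡7, 8^7≡56, 8^8≡35, 8^9≡44, 8^10≡57, 8^11≡43, 8^12≡49, 8^13≡38, 8^14≡9, 8^15≡13, 8^16≡45, 8^17≡6, 8^18≡48, 8^19≡30, 8^20≡4, 8^21≡32, 8^22≡20, 8^23≡42, 8^24≡41, 8^25≡33, 8^26≡28, 8^27≡47, 8^28≡22, 8^29≡58, 8^30≡51, 8^31≡54, 8^32≡19, 8^33≡34, 8^34≡36, 8^35≡52, 8^36≡3, 8^37≡24, 8^38≡15, 8^39≡2, 8^40≡16, 8^41≡10, 8^42≡21, 8^43≡50, 8^44≡46, 8^45≡14, 8^46≡53, 8^47≡11, 8^48≡29, 8^49≡55, 8^50≡27, 8^51≡39, 8^52≡17, 8^53≡18, 8^54≡26, 8^55≡31, 8^56≡12, 8^57≡37, 8^58≡1. Order = 58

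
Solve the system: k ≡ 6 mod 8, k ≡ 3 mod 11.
M = 8 × 11 = 88. M₁ = 11, y₁ ≡ 3 mod 8. M₂ = 8, y₂ ≡ 7 mod 11. k = 6×11×3 + 3×8×7 ≡ 14 mod 88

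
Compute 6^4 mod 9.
6^{4} = 1296 ≡ 0 (mod 9)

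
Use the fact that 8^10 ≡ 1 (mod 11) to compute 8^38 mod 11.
By Fermat: 8^{10} ≡ 1 (mod 11). 38 = 3×10 + 8. So 8^{38} ≡ 8^{8} ≡ 5 (mod 11)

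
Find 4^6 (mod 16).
By repeated squaring (mod 16): 4^{1}≡4, 4^{2}≡0, 4^{4}≡0. Then 4^{6} = 4^{4+2} ≡ 0 × 0 ≡ 0 (mod 16)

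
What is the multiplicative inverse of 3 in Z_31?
Since 31 is prime, by Fermat 3^(-1) ≡ 3^{29} ≡ 21 mod 31. Verify: 3 × 21 = 63 ≡ 1 mod 31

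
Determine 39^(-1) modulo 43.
Since 43 is prime, by Fermat 39^(-1) ≡ 39^{41} ≡ 32 (mod 43). Verify: 39 × 32 = 1248 ≡ 1 (mod 43)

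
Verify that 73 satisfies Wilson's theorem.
(72)! mod 73 = 72. Since this equals -1 (mod 73), Wilson confirms 73 is prime.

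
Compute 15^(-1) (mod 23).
Since 23 is prime, by Fermat 15^(-1) ≡ 15^{21} ≡ 20 (mod 23). Verify: 15 × 20 = 300 ≡ 1 (mod 23)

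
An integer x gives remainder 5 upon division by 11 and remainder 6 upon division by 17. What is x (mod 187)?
M = 11 × 17 = 187. M₁ = 17, y₁ ≡ 2 (mod 11). M₂ = 11, y₂ ≡ 14 (mod 17). x = 5×17×2 + 6×11×14 ≡ 159 (mod 187)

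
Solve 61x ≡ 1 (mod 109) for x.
Since 109 is prime, by Fermat 61^(-1) ≡ 61^{107} ≡ 84 (mod 109). Verify: 61 × 84 = 5124 ≡ 1 (mod 109)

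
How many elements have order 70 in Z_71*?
There are φ(71-1) = φ(70) = 24 primitive roots modulo 71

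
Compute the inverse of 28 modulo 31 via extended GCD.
Extended GCD: 28(10) + 31(-9) = 1. So 28^(-1) ≡ 10 (mod 31). Verify: 28 × 10 = 280 ≡ 1 (mod 31)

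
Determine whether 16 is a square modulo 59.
By Euler's criterion: 16^{29} ≡ 1 (mod 59). Since this equals 1, 16 is a QR.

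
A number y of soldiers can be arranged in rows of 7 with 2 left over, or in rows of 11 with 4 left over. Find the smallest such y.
M = 7 × 11 = 77. M₁ = 11, y₁ ≡ 2 mod 7. M₂ = 7, y₂ ≡ 8 mod 11. y = 2×11×2 + 4×7×8 ≡ 37 mod 77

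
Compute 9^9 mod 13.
By repeated squaring mod 13: 9^{1}≡9, 9^{2}≡3, 9^{4}≡9, 9^{8}≡3. Then 9^{9} = 9^{8+1} ≡ 3 × 9 ≡ 1 mod 13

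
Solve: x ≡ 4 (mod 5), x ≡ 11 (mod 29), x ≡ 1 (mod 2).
M = 5 × 29 × 2 = 290. M₁ = 58, y₁ ≡ 2 (mod 5). M₂ = 10, y₂ ≡ 3 (mod 29). M₃ = 145, y₃ ≡ 1 (mod 2). x = 4×58×2 + 11×10×3 + 1×145×1 ≡ 69 (mod 290)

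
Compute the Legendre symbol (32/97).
(32/97) = 32^{48} mod 97 = 1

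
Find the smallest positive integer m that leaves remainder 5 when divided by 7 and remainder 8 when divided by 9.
M = 7 × 9 = 63. M₁ = 9, y₁ ≡ 4 mod 7. M₂ = 7, y₂ ≡ 4 mod 9. m = 5×9×4 + 8×7×4 ≡ 26 mod 63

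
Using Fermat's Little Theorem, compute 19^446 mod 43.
By Fermat: 19^{42} ≡ 1 mod 43. 446 ≡ 26 mod 42. So 19^{446} ≡ 19^{26} ≡ 13 mod 43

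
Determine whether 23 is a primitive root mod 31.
23^{10} ≡ 1 mod 31 and 10 < 30, so ord_31(23) = 10 ≠ 30 and 23 is not a primitive root.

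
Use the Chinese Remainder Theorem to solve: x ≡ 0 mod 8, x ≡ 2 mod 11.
M = 8 × 11 = 88. M₁ = 11, y₁ ≡ 3 mod 8. M₂ = 8, y₂ ≡ 7 mod 11. x = 0×11×3 + 2×8×7 ≡ 24 mod 88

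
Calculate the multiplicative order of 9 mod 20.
Powers of 9 mod 20: 9^1≡9, 9^2≡1. So the order of 9 is 2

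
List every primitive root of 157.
There are φ(156) = 48 primitive roots mod 157: {5, 6, 15, 18, 20, 21, 24, 26, 34, 38, 43, 53, 55, 60, 61, 62, 63, 66, 69, 70, 72, 73, 74, 77, 80, 83, 84, 85, 87, 88, 91, 94, 95, 96, 97, 102, 104, 114, 119, 123, 131, 133, 136, 137, 139, 142, 151, 152}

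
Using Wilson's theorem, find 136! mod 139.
(138)! = (136)! × (137) × (138) ≡ -1 (mod 139). So (136)! ≡ -1 × [(138)(137)]^(-1) ≡ 69 (mod 139)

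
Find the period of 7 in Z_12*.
Powers of 7 mod 12: 7^1≡7, 7^2≡1. ord_12(7) = 2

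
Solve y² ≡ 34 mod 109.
The square roots of 34 mod 109 are 19 and 90. Verify: 19² = 361 ≡ 34 mod 109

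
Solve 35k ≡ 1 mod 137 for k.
Since 137 is prime, by Fermat 35^(-1) ≡ 35^{135} ≡ 47 mod 137. Verify: 35 × 47 = 1645 ≡ 1 mod 137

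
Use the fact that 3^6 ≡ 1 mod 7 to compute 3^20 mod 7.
By Fermat: 3^{6} ≡ 1 mod 7. 20 = 3×6 + 2. So 3^{20} ≡ 3^{2} ≡ 2 mod 7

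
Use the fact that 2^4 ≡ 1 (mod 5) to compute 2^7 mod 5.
By Fermat: 2^{4} ≡ 1 (mod 5). So 2^{7} = 2^{4} · 2^{3} ≡ 2^{3} ≡ 3 (mod 5)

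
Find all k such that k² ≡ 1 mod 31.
The square roots of 1 mod 31 are 1 and 30. Verify: 1² = 1 ≡ 1 mod 31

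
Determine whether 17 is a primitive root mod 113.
ord_113(17) divides 112. For each prime q|112: 17^{56}≡112, 17^{16}≡109, none ≡ 1. So 17 has order 112 and is a primitive root mod 113.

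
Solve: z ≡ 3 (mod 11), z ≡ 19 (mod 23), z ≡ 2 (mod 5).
M = 11 × 23 × 5 = 1265. M₁ = 115, y₁ ≡ 9 (mod 11). M₂ = 55, y₂ ≡ 18 (mod 23). M₃ = 253, y₃ ≡ 2 (mod 5). z = 3×115×9 + 19×55×18 + 2×253×2 ≡ 157 (mod 1265)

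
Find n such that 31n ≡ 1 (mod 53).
Since 53 is prime, by Fermat 31^(-1) ≡ 31^{51} ≡ 12 (mod 53). Verify: 31 × 12 = 372 ≡ 1 (mod 53)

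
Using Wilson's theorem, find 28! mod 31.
(30)! = (28)! × (29) × (30) ≡ -1 mod 31. So (28)! ≡ -1 × [(30)(29)]^(-1) ≡ 15 mod 31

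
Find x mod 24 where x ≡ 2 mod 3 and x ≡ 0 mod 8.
M = 3 × 8 = 24. M₁ = 8, y₁ ≡ 2 mod 3. M₂ = 3, y₂ ≡ 3 mod 8. x = 2×8×2 + 0×3×3 ≡ 8 mod 24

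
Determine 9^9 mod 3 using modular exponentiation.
By repeated squaring (mod 3): 9^{1}≡0, 9^{2}≡0, 9^{4}≡0, 9^{8}≡0. Then 9^{9} = 9^{8+1} ≡ 0 × 0 ≡ 0 (mod 3)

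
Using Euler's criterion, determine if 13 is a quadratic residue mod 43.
By Euler's criterion: 13^{21} ≡ 1 (mod 43). Since this equals 1, 13 is a QR.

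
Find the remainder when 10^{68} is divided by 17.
By Fermat: 10^{16} ≡ 1 mod 17. 68 = 4×16 + 4. So 10^{68} ≡ 10^{4} ≡ 4 mod 17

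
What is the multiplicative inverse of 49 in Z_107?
Since 107 is prime, by Fermat 49^(-1) ≡ 49^{105} ≡ 83 mod 107. Verify: 49 × 83 = 4067 ≡ 1 mod 107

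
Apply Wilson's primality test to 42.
(41)! mod 42 = 0. Since 0 ≢ -1 (mod 42), 42 is not prime.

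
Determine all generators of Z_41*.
There are φ(40) = 16 primitive roots mod 41: {6, 7, 11, 12, 13, 15, 17, 19, 22, 24, 26, 28, 29, 30, 34, 35}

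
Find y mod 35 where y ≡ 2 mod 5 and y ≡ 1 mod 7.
M = 5 × 7 = 35. M₁ = 7, y₁ ≡ 3 mod 5. M₂ = 5, y₂ ≡ 3 mod 7. y = 2×7×3 + 1×5×3 ≡ 22 mod 35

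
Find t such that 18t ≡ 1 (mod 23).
Since 23 is prime, by Fermat 18^(-1) ≡ 18^{21} ≡ 9 (mod 23). Verify: 18 × 9 = 162 ≡ 1 (mod 23)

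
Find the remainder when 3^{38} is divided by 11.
By Fermat: 3^{10} ≡ 1 mod 11. 38 = 3×10 + 8. So 3^{38} ≡ 3^{8} ≡ 5 mod 11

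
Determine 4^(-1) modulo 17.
Since 17 is prime, by Fermat 4^(-1) ≡ 4^{15} ≡ 13 (mod 17). Verify: 4 × 13 = 52 ≡ 1 (mod 17)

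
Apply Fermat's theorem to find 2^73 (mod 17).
By Fermat: 2^{16} ≡ 1 (mod 17). 73 = 4×16 + 9. So 2^{73} ≡ 2^{9} ≡ 2 (mod 17)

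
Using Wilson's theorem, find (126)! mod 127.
By Wilson's theorem, (126)! ≡ -1 ≡ 126 (mod 127)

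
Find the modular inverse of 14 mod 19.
Since 19 is prime, by Fermat 14^(-1) ≡ 14^{17} ≡ 15 mod 19. Verify: 14 × 15 = 210 ≡ 1 mod 19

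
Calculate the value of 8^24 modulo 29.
By repeated squaring (mod 29): 8^{1}≡8, 8^{2}≡6, 8^{4}≡7, 8^{8}≡20, 8^{16}≡23. Then 8^{24} = 8^{16+8} ≡ 23 × 20 ≡ 25 (mod 29)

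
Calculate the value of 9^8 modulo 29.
By repeated squaring mod 29: 9^{1}≡9, 9^{2}≡23, 9^{4}≡7, 9^{8}≡20. So 9^{8} ≡ 20 mod 29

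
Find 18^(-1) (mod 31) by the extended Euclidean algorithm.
Extended GCD: 18(-12) + 31(7) = 1. So 18^(-1) ≡ -12 ≡ 19 (mod 31). Verify: 18 × 19 = 342 ≡ 1 (mod 31)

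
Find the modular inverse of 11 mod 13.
Since 13 is prime, by Fermat 11^(-1) ≡ 11^{11} ≡ 6 (mod 13). Verify: 11 × 6 = 66 ≡ 1 (mod 13)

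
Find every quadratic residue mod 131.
Quadratic residues modulo 131: {1, 3, 4, 5, 7, 9, 11, 12, 13, 15, 16, 20, 21, 25, 27, 28, 33, 34, 35, 36, 38, 39, 41, 43, 44, 45, 46, 48, 49, 52, 53, 55, 58, 59, 60, 61, 62, 63, 64, 65, 74, 75, 77, 80, 81, 84, 89, 91, 94, 99, 100, 101, 102, 105, 107, 108, 109, 112, 113, 114, 117, 121, 123, 125, 129}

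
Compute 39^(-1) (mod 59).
Since 59 is prime, by Fermat 39^(-1) ≡ 39^{57} ≡ 56 (mod 59). Verify: 39 × 56 = 2184 ≡ 1 (mod 59)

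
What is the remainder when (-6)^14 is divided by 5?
Using Fermat: (-6)^{4} ≡ 1 mod 5. 14 ≡ 2 mod 4. So (-6)^{14} ≡ (-6)^{2} ≡ 1 mod 5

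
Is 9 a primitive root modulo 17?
9^{8} ≡ 1 mod 17 and 8 < 16, so ord_17(9) = 8 ≠ 16 and 9 is not a primitive root.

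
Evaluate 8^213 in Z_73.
Using Fermat: 8^{72} ≡ 1 mod 73. 213 ≡ 69 mod 72. So 8^{213} ≡ 8^{69} ≡ 1 mod 73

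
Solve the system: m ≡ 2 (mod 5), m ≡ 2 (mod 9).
M = 5 × 9 = 45. M₁ = 9, y₁ ≡ 4 (mod 5). M₂ = 5, y₂ ≡ 2 (mod 9). m = 2×9×4 + 2×5×2 ≡ 2 (mod 45)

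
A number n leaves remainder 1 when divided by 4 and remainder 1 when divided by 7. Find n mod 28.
M = 4 × 7 = 28. M₁ = 7, y₁ ≡ 3 mod 4. M₂ = 4, y₂ ≡ 2 mod 7. n = 1×7×3 + 1×4×2 ≡ 1 mod 28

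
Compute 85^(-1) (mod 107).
Since 107 is prime, by Fermat 85^(-1) ≡ 85^{105} ≡ 34 (mod 107). Verify: 85 × 34 = 2890 ≡ 1 (mod 107)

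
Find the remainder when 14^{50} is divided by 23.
By Fermat: 14^{22} ≡ 1 (mod 23). 50 = 2×22 + 6. So 14^{50} ≡ 14^{6} ≡ 3 (mod 23)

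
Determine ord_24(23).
Powers of 23 mod 24: 23^1≡23, 23^2≡1. Order = 2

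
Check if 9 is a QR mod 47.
By Euler's criterion: 9^{23} ≡ 1 (mod 47). Since this equals 1, 9 is a QR.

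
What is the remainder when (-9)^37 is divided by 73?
By repeated squaring mod 73: (-9)^{1}≡64, (-9)^{2}≡8, (-9)^{4}≡64, (-9)^{8}≡8, (-9)^{16}≡64, (-9)^{32}≡8. Then (-9)^{37} = (-9)^{32+4+1} ≡ 8 × 64 × 64 ≡ 64 mod 73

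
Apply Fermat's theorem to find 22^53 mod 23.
By Fermat: 22^{22} ≡ 1 mod 23. 53 = 2×22 + 9. So 22^{53} ≡ 22^{9} ≡ 22 mod 23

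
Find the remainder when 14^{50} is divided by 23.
By Fermat: 14^{22} ≡ 1 mod 23. 50 = 2×22 + 6. So 14^{50} ≡ 14^{6} ≡ 3 mod 23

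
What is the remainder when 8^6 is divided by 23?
By repeated squaring mod 23: 8^{1}≡8, 8^{2}≡18, 8^{4}≡2. Then 8^{6} = 8^{4+2} ≡ 2 × 18 ≡ 13 mod 23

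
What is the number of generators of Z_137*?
A prime p has φ(p-1) primitive roots; here φ(136) = 64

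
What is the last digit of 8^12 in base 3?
Using Fermat: 8^{2} ≡ 1 (mod 3). 12 ≡ 0 (mod 2). So 8^{12} ≡ 8^{0} ≡ 1 (mod 3)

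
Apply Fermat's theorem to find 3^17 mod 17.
By Fermat: 3^{16} ≡ 1 mod 17. So 3^{17} = 3^{16} · 3^{1} ≡ 3^{1} ≡ 3 mod 17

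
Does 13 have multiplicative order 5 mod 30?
Powers of 13 mod 30: 13^1≡13, 13^2≡19, 13^3≡7, 13^4≡1. Already 13^4≡1, so the order is 4 < 5. No, the actual order is 4.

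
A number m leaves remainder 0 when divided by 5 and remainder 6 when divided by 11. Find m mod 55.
M = 5 × 11 = 55. M₁ = 11, y₁ ≡ 1 mod 5. M₂ = 5, y₂ ≡ 9 mod 11. m = 0×11×1 + 6×5×9 ≡ 50 mod 55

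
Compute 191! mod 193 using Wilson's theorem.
(192)! = (191)! × (192) ≡ -1 mod 193. So (191)! ≡ -1 × (192)^(-1) ≡ (-1)×(-1) = 1 mod 193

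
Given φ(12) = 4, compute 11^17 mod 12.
By Euler: 11^{4} ≡ 1 mod 12 since gcd(11, 12) = 1. 17 = 4×4 + 1. So 11^{17} ≡ 11^{1} ≡ 11 mod 12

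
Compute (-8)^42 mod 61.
By repeated squaring mod 61: (-8)^{1}≡53, (-8)^{2}≡3, (-8)^{4}≡9, (-8)^{8}≡20, (-8)^{16}≡34, (-8)^{32}≡58. Then (-8)^{42} = (-8)^{32+8+2} ≡ 58 × 20 × 3 ≡ 3 mod 61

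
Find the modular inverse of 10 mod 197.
Since 197 is prime, by Fermat 10^(-1) ≡ 10^{195} ≡ 138 (mod 197). Verify: 10 × 138 = 1380 ≡ 1 (mod 197)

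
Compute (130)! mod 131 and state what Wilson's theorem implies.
(130)! mod 131 = 130. Since this equals -1 mod 131, Wilson confirms 131 is prime.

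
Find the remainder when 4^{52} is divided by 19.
By Fermat: 4^{18} ≡ 1 mod 19. 52 = 2×18 + 16. So 4^{52} ≡ 4^{16} ≡ 6 mod 19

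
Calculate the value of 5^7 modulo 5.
By repeated squaring (mod 5): 5^{1}≡0, 5^{2}≡0, 5^{4}≡0. Then 5^{7} = 5^{4+2+1} ≡ 0 × 0 × 0 ≡ 0 (mod 5)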